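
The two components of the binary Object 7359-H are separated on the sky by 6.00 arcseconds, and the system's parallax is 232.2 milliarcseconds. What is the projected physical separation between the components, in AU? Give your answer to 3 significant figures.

25.8 AU

d = 1/p = 1/0.2322″ = 4.3066 pc.
At distance d (pc), an angle of θ arcsec spans θ·d AU: s = 6.00 × 4.3066 = 25.84 AU.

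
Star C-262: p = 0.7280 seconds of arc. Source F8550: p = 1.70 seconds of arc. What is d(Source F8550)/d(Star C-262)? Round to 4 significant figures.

Since d = 1/p, d_B/d_A = p_A/p_B.
= 0.7280 / 1.70 = 0.42824.

0.4282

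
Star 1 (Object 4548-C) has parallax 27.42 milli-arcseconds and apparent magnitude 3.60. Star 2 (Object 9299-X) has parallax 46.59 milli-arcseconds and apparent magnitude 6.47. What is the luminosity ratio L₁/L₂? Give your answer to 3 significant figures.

L₁/L₂ = 40.6

d₁ = 1/p₁ = 1/0.02742″ = 36.47 pc; d₂ = 1/p₂ = 1/0.04659″ = 21.464 pc.
M₁ = m₁ − 5 log₁₀ d₁ + 5 = 3.60 − 7.8097 + 5 = 0.7903.
M₂ = 6.47 − 6.6586 + 5 = 4.8114.
L₁/L₂ = 10^(0.4(M₂ − M₁)) = 10^(0.4 × 4.0211) = 10^1.60844 = 40.592.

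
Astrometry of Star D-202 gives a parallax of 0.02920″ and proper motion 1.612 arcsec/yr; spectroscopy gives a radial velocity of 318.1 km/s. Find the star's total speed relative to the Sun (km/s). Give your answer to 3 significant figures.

d = 1/p = 1/0.02920″ = 34.247 pc.
v_t = 4.740 μ d = 4.740 × 1.612 × 34.247 = 261.68 km/s.
v = √(v_r² + v_t²) = √(318.1² + 261.68²) = √169664 = 411.9 km/s.

412 km/s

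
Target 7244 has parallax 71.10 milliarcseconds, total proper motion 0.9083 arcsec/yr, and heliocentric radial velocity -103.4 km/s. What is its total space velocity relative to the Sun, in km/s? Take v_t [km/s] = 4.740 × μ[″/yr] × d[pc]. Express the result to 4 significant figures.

119.8 km/s

d = 1/p = 1/0.07110″ = 14.065 pc.
v_t = 4.740 μ d = 4.740 × 0.9083 × 14.065 = 60.555 km/s.
v = √(v_r² + v_t²) = √((-103.4)² + 60.555²) = √14358.5 = 119.83 km/s.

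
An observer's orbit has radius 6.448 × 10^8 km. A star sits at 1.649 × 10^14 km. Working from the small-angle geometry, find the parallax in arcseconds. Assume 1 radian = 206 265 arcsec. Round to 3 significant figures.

0.807 arcsec

θ ≈ B/d = (6.448 × 10^8) / (1.649 × 10^14) = 3.9102 × 10^-6 rad.
In arcseconds: 3.9102 × 10^-6 × 206265 = 0.80654″.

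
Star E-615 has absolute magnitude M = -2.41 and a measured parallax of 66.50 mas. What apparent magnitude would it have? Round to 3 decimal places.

d = 1/p = 1/0.06650″ = 15.038 pc.
m − M = 5 log₁₀ d − 5 = 5 log₁₀(15.038) − 5 = 5.8860 − 5 = 0.8860.
m = M + (m − M) = -2.41 + 0.8860 = -1.524.

m = -1.524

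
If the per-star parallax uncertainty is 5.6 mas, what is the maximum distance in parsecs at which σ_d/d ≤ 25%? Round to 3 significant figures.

44.6 pc

σ_d/d = σ_p/p, so the condition is σ_p/p ≤ 0.25, i.e. p ≥ σ_p/0.25.
p_min = 5.6/0.25 = 22.4 mas = 0.0224 arcsec.
d_max = 1/p_min = 1/0.0224 = 44.643 pc.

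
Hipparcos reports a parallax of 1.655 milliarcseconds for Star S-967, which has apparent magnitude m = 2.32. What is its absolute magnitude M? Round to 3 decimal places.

d = 1/p = 1/0.001655″ = 604.23 pc.
m − M = 5 log₁₀(604.23) − 5 = 13.9060 − 5 = 8.9060.
M = m − (m − M) = 2.32 − 8.9060 = -6.586.

M = -6.586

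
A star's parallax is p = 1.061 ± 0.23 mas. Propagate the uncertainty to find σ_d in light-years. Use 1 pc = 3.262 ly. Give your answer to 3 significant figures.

d = 1/p, so σ_d = σ_p / p².
σ_d = 0.000230 / (0.001061)² = 0.000230 / 0.0000011257 = 204.32 pc = 204.32 × 3.262 ly = 666.49 ly.

666 ly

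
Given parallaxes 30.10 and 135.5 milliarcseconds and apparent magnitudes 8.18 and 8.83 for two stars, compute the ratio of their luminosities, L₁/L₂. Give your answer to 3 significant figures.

d₁ = 1/p₁ = 1/0.03010″ = 33.223 pc; d₂ = 1/p₂ = 1/0.1355″ = 7.3801 pc.
M₁ = m₁ − 5 log₁₀ d₁ + 5 = 8.18 − 7.6072 + 5 = 5.5728.
M₂ = 8.83 − 4.3403 + 5 = 9.4897.
L₁/L₂ = 10^(0.4(M₂ − M₁)) = 10^(0.4 × 3.9169) = 10^1.56676 = 36.877.

L₁/L₂ = 36.9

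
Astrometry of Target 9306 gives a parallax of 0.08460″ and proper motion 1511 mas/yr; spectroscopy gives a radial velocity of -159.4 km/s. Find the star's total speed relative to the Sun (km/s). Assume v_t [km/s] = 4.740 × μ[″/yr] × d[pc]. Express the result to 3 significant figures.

d = 1/p = 1/0.08460″ = 11.82 pc.
μ = 1511 mas/yr = 1.511 ″/yr.
v_t = 4.740 μ d = 4.740 × 1.511 × 11.82 = 84.656 km/s.
v = √(v_r² + v_t²) = √((-159.4)² + 84.656²) = √32575 = 180.49 km/s.

180 km/s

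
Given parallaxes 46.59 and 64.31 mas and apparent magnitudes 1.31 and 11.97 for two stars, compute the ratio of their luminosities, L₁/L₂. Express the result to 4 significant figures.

d₁ = 1/p₁ = 1/0.04659″ = 21.464 pc; d₂ = 1/p₂ = 1/0.06431″ = 15.55 pc.
M₁ = m₁ − 5 log₁₀ d₁ + 5 = 1.31 − 6.6586 + 5 = -0.3486.
M₂ = 11.97 − 5.9587 + 5 = 11.0113.
L₁/L₂ = 10^(0.4(M₂ − M₁)) = 10^(0.4 × 11.3599) = 10^4.54396 = 34991.

L₁/L₂ = 34990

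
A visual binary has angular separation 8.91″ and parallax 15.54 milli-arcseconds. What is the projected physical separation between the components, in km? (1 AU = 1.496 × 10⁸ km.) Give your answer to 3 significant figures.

8.58 × 10^10 km

d = 1/p = 1/0.01554″ = 64.35 pc.
At distance d (pc), an angle of θ arcsec spans θ·d AU: s = 8.91 × 64.35 = 573.36 AU.
= 573.36 × 1.496 × 10⁸ km = 8.5775 × 10^10 km.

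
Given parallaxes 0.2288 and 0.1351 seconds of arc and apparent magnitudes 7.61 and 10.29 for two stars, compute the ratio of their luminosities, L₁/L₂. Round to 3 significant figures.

L₁/L₂ = 4.12

d₁ = 1/p₁ = 1/0.2288″ = 4.3706 pc; d₂ = 1/p₂ = 1/0.1351″ = 7.4019 pc.
M₁ = m₁ − 5 log₁₀ d₁ + 5 = 7.61 − 3.2027 + 5 = 9.4073.
M₂ = 10.29 − 4.3467 + 5 = 10.9433.
L₁/L₂ = 10^(0.4(M₂ − M₁)) = 10^(0.4 × 1.5360) = 10^0.61440 = 4.1153.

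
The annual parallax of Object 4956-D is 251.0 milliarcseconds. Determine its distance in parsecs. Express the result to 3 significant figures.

p = 251.0 milliarcseconds = 0.2510 arcsec.
d = 1/p = 1/0.2510 = 3.9841 pc.

3.98 pc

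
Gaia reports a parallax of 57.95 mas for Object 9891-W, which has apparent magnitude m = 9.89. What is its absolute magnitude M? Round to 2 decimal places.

M = 8.71

d = 1/p = 1/0.05795″ = 17.256 pc.
m − M = 5 log₁₀(17.256) − 5 = 6.1847 − 5 = 1.1847.
M = m − (m − M) = 9.89 − 1.1847 = 8.71.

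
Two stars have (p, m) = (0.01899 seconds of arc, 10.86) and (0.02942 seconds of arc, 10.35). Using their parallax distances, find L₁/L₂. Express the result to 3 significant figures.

d₁ = 1/p₁ = 1/0.01899″ = 52.659 pc; d₂ = 1/p₂ = 1/0.02942″ = 33.99 pc.
M₁ = m₁ − 5 log₁₀ d₁ + 5 = 10.86 − 8.6074 + 5 = 7.2526.
M₂ = 10.35 − 7.6568 + 5 = 7.6932.
L₁/L₂ = 10^(0.4(M₂ − M₁)) = 10^(0.4 × 0.4406) = 10^0.17624 = 1.5005.

L₁/L₂ = 1.50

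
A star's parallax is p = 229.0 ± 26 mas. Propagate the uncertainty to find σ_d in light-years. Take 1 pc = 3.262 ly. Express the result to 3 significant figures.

1.62 ly

d = 1/p, so σ_d = σ_p / p².
σ_d = 0.0260 / (0.2290)² = 0.0260 / 0.052441 = 0.4958 pc = 0.4958 × 3.262 ly = 1.6173 ly.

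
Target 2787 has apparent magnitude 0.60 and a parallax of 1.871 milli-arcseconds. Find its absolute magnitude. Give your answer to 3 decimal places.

d = 1/p = 1/0.001871″ = 534.47 pc.
m − M = 5 log₁₀(534.47) − 5 = 13.6396 − 5 = 8.6396.
M = m − (m − M) = 0.60 − 8.6396 = -8.040.

M = -8.040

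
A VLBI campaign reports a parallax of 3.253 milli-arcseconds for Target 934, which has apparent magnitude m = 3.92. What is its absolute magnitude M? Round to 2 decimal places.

d = 1/p = 1/0.003253″ = 307.41 pc.
m − M = 5 log₁₀(307.41) − 5 = 12.4386 − 5 = 7.4386.
M = m − (m − M) = 3.92 − 7.4386 = -3.52.

M = -3.52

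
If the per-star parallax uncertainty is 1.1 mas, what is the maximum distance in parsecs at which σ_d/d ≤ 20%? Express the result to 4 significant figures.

181.8 pc

σ_d/d = σ_p/p, so the condition is σ_p/p ≤ 0.20, i.e. p ≥ σ_p/0.20.
p_min = 1.1/0.20 = 5.5 mas = 0.0055 arcsec.
d_max = 1/p_min = 1/0.0055 = 181.82 pc.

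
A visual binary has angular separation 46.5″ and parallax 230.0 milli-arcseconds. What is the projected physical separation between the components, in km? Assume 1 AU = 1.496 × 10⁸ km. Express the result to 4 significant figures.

3.025 × 10^10 km

d = 1/p = 1/0.2300″ = 4.3478 pc.
At distance d (pc), an angle of θ arcsec spans θ·d AU: s = 46.5 × 4.3478 = 202.17 AU.
= 202.17 × 1.496 × 10⁸ km = 3.0245 × 10^10 km.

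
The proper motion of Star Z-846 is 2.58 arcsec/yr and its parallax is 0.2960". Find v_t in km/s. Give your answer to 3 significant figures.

41.3 km/s

d = 1/p = 1/0.2960″ = 3.3784 pc.
v_t = 4.74 × μ × d = 4.74 × 2.58 × 3.3784 = 41.315 km/s.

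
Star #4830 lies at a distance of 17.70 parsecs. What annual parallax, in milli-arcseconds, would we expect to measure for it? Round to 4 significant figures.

56.50 mas

p = 1/d = 1/17.7 = 0.056497 arcsec.
= 0.056497 × 1000 = 56.497 mas.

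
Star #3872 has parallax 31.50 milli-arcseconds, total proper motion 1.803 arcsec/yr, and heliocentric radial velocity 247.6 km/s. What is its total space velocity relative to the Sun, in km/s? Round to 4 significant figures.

d = 1/p = 1/0.03150″ = 31.746 pc.
v_t = 4.740 μ d = 4.740 × 1.803 × 31.746 = 271.31 km/s.
v = √(v_r² + v_t²) = √(247.6² + 271.31²) = √134915 = 367.31 km/s.

367.3 km/s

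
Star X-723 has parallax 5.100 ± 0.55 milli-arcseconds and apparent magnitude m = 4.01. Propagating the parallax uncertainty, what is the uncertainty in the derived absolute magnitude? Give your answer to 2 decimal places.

M = m − 5 log₁₀ d + 5 = m + 5 log₁₀ p + 5, so ∂M/∂p = 5/(p ln 10).
σ_M = (5/ln 10) · (σ_p/p) = 2.1715 × 0.55/5.100 = 2.1715 × 0.10784 = 0.23417.

σ_M = 0.23 mag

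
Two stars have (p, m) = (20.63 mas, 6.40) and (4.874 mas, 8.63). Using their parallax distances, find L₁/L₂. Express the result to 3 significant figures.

d₁ = 1/p₁ = 1/0.02063″ = 48.473 pc; d₂ = 1/p₂ = 1/0.004874″ = 205.17 pc.
M₁ = m₁ − 5 log₁₀ d₁ + 5 = 6.40 − 8.4275 + 5 = 2.9725.
M₂ = 8.63 − 11.5606 + 5 = 2.0694.
L₁/L₂ = 10^(0.4(M₂ − M₁)) = 10^(0.4 × (-0.9031)) = 10^(-0.36124) = 0.43527.

L₁/L₂ = 0.435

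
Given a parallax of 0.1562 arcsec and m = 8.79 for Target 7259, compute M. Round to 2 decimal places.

d = 1/p = 1/0.1562″ = 6.402 pc.
m − M = 5 log₁₀(6.402) − 5 = 4.0316 − 5 = -0.9684.
M = m − (m − M) = 8.79 − (-0.9684) = 9.76.

M = 9.76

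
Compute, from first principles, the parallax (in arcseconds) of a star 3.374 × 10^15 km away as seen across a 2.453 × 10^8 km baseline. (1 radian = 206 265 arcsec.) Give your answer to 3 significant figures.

θ ≈ B/d = (2.453 × 10^8) / (3.374 × 10^15) = 7.2703 × 10^-8 rad.
In arcseconds: 7.2703 × 10^-8 × 206265 = 0.014996″.

0.0150 arcsec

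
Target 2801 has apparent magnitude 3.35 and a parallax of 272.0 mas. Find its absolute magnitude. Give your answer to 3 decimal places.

d = 1/p = 1/0.2720″ = 3.6765 pc.
m − M = 5 log₁₀(3.6765) − 5 = 2.8272 − 5 = -2.1728.
M = m − (m − M) = 3.35 − (-2.1728) = 5.523.

M = 5.523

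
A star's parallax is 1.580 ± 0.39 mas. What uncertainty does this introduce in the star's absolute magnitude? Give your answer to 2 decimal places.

σ_M = 0.54 mag

M = m − 5 log₁₀ d + 5 = m + 5 log₁₀ p + 5, so ∂M/∂p = 5/(p ln 10).
σ_M = (5/ln 10) · (σ_p/p) = 2.1715 × 0.39/1.580 = 2.1715 × 0.24684 = 0.53601.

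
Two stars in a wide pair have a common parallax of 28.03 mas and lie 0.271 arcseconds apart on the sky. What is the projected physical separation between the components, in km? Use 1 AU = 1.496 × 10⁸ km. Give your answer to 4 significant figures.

d = 1/p = 1/0.02803″ = 35.676 pc.
At distance d (pc), an angle of θ arcsec spans θ·d AU: s = 0.271 × 35.676 = 9.6682 AU.
= 9.6682 × 1.496 × 10⁸ km = 1.4464 × 10^9 km.

1.446 × 10^9 km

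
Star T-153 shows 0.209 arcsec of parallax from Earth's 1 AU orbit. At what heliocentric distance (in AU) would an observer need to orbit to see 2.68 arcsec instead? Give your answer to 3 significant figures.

12.8 AU

Parallax scales linearly with baseline: p ∝ B, so B = p_target / p_Earth × 1 AU.
B = 2.68 / 0.209 = 12.823 AU.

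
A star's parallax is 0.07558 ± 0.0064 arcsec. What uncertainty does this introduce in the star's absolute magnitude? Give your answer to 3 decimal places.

σ_M = 0.184 mag

M = m − 5 log₁₀ d + 5 = m + 5 log₁₀ p + 5, so ∂M/∂p = 5/(p ln 10).
σ_M = (5/ln 10) · (σ_p/p) = 2.1715 × 0.0064/0.07558 = 2.1715 × 0.084678 = 0.18388.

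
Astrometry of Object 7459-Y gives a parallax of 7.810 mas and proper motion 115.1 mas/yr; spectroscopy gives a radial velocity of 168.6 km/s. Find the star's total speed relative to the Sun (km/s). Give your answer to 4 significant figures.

182.5 km/s

d = 1/p = 1/0.007810″ = 128.04 pc.
μ = 115.1 mas/yr = 0.1151 ″/yr.
v_t = 4.740 μ d = 4.740 × 0.1151 × 128.04 = 69.855 km/s.
v = √(v_r² + v_t²) = √(168.6² + 69.855²) = √33305.7 = 182.5 km/s.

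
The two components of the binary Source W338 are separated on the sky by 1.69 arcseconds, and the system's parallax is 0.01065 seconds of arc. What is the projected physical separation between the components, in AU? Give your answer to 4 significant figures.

158.7 AU

d = 1/p = 1/0.01065″ = 93.897 pc.
At distance d (pc), an angle of θ arcsec spans θ·d AU: s = 1.69 × 93.897 = 158.69 AU.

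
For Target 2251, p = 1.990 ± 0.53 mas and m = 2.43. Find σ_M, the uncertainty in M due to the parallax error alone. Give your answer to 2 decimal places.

M = m − 5 log₁₀ d + 5 = m + 5 log₁₀ p + 5, so ∂M/∂p = 5/(p ln 10).
σ_M = (5/ln 10) · (σ_p/p) = 2.1715 × 0.53/1.990 = 2.1715 × 0.26633 = 0.57834.

σ_M = 0.58 mag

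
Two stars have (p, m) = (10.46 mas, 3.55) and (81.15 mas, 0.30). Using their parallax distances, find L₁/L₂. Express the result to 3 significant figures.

L₁/L₂ = 3.02

d₁ = 1/p₁ = 1/0.01046″ = 95.602 pc; d₂ = 1/p₂ = 1/0.08115″ = 12.323 pc.
M₁ = m₁ − 5 log₁₀ d₁ + 5 = 3.55 − 9.9023 + 5 = -1.3523.
M₂ = 0.30 − 5.4536 + 5 = -0.1536.
L₁/L₂ = 10^(0.4(M₂ − M₁)) = 10^(0.4 × 1.1987) = 10^0.47948 = 3.0163.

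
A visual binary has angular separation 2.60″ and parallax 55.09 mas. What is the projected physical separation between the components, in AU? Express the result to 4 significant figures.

47.20 AU

d = 1/p = 1/0.05509″ = 18.152 pc.
At distance d (pc), an angle of θ arcsec spans θ·d AU: s = 2.60 × 18.152 = 47.195 AU.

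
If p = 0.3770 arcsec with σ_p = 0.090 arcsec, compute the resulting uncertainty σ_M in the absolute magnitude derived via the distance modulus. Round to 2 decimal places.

σ_M = 0.52 mag

M = m − 5 log₁₀ d + 5 = m + 5 log₁₀ p + 5, so ∂M/∂p = 5/(p ln 10).
σ_M = (5/ln 10) · (σ_p/p) = 2.1715 × 0.090/0.3770 = 2.1715 × 0.23873 = 0.5184.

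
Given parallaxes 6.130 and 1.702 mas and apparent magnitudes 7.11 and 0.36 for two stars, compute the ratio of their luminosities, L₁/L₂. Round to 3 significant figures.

d₁ = 1/p₁ = 1/0.006130″ = 163.13 pc; d₂ = 1/p₂ = 1/0.001702″ = 587.54 pc.
M₁ = m₁ − 5 log₁₀ d₁ + 5 = 7.11 − 11.0627 + 5 = 1.0473.
M₂ = 0.36 − 13.8452 + 5 = -8.4852.
L₁/L₂ = 10^(0.4(M₂ − M₁)) = 10^(0.4 × (-9.5325)) = 10^(-3.81300) = 0.00015382.

L₁/L₂ = 0.000154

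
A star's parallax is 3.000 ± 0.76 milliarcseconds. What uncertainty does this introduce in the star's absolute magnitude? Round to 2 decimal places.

σ_M = 0.55 mag

M = m − 5 log₁₀ d + 5 = m + 5 log₁₀ p + 5, so ∂M/∂p = 5/(p ln 10).
σ_M = (5/ln 10) · (σ_p/p) = 2.1715 × 0.76/3.000 = 2.1715 × 0.25333 = 0.55011.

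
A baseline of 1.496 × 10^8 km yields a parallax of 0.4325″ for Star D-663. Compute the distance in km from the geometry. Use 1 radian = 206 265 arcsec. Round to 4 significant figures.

θ = 0.4325″ = 0.4325/206265 = 2.0968 × 10^-6 rad.
d = B/θ = (1.496 × 10^8) / (2.0968 × 10^-6) = 7.1347 × 10^13 km.

7.135 × 10^13 km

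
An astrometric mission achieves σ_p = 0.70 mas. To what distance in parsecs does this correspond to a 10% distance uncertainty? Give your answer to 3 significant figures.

143 pc

σ_d/d = σ_p/p, so the condition is σ_p/p ≤ 0.10, i.e. p ≥ σ_p/0.10.
p_min = 0.70/0.10 = 7 mas = 0.007 arcsec.
d_max = 1/p_min = 1/0.007 = 142.86 pc.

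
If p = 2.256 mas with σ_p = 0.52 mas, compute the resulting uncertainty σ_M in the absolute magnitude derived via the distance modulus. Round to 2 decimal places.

σ_M = 0.50 mag

M = m − 5 log₁₀ d + 5 = m + 5 log₁₀ p + 5, so ∂M/∂p = 5/(p ln 10).
σ_M = (5/ln 10) · (σ_p/p) = 2.1715 × 0.52/2.256 = 2.1715 × 0.2305 = 0.50053.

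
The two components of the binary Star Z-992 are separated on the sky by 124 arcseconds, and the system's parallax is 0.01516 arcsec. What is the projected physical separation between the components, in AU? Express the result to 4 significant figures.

d = 1/p = 1/0.01516″ = 65.963 pc.
At distance d (pc), an angle of θ arcsec spans θ·d AU: s = 124 × 65.963 = 8179.4 AU.

8179 AU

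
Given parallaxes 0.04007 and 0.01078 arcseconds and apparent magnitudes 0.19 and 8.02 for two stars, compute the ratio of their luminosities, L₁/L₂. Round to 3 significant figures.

d₁ = 1/p₁ = 1/0.04007″ = 24.956 pc; d₂ = 1/p₂ = 1/0.01078″ = 92.764 pc.
M₁ = m₁ − 5 log₁₀ d₁ + 5 = 0.19 − 6.9859 + 5 = -1.7959.
M₂ = 8.02 − 9.8369 + 5 = 3.1831.
L₁/L₂ = 10^(0.4(M₂ − M₁)) = 10^(0.4 × 4.9790) = 10^1.99160 = 98.084.

L₁/L₂ = 98.1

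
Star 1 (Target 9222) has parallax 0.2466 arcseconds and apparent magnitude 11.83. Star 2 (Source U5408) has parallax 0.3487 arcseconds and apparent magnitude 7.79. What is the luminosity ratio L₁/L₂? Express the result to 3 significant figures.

L₁/L₂ = 0.0484

d₁ = 1/p₁ = 1/0.2466″ = 4.0552 pc; d₂ = 1/p₂ = 1/0.3487″ = 2.8678 pc.
M₁ = m₁ − 5 log₁₀ d₁ + 5 = 11.83 − 3.0401 + 5 = 13.7899.
M₂ = 7.79 − 2.2877 + 5 = 10.5023.
L₁/L₂ = 10^(0.4(M₂ − M₁)) = 10^(0.4 × (-3.2876)) = 10^(-1.31504) = 0.048413.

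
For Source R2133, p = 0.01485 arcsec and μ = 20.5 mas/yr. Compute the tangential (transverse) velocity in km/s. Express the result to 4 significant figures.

6.543 km/s

d = 1/p = 1/0.01485″ = 67.34 pc.
μ = 20.5 mas/yr = 0.0205 ″/yr.
v_t = 4.74 × μ × d = 4.74 × 0.0205 × 67.34 = 6.5434 km/s.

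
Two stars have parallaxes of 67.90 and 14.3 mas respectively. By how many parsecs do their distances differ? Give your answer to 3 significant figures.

d_A = 1/0.06790″ = 14.728 pc; d_B = 1/0.01430″ = 69.93 pc.
|d_B − d_A| = |69.93 − 14.728| = 55.202 pc.

55.2 pc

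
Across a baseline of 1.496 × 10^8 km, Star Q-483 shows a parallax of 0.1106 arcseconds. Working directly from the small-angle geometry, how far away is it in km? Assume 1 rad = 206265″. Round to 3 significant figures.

2.79 × 10^14 km

θ = 0.1106″ = 0.1106/206265 = 5.3620 × 10^-7 rad.
d = B/θ = (1.496 × 10^8) / (5.3620 × 10^-7) = 2.7900 × 10^14 km.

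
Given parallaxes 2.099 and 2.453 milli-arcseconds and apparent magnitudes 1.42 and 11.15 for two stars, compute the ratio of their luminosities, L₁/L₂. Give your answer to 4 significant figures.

d₁ = 1/p₁ = 1/0.002099″ = 476.42 pc; d₂ = 1/p₂ = 1/0.002453″ = 407.66 pc.
M₁ = m₁ − 5 log₁₀ d₁ + 5 = 1.42 − 13.3899 + 5 = -6.9699.
M₂ = 11.15 − 13.0515 + 5 = 3.0985.
L₁/L₂ = 10^(0.4(M₂ − M₁)) = 10^(0.4 × 10.0684) = 10^4.02736 = 10650.

L₁/L₂ = 10650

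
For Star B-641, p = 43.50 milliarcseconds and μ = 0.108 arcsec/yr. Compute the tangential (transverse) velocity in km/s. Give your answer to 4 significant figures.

d = 1/p = 1/0.04350″ = 22.989 pc.
v_t = 4.74 × μ × d = 4.74 × 0.108 × 22.989 = 11.769 km/s.

11.77 km/s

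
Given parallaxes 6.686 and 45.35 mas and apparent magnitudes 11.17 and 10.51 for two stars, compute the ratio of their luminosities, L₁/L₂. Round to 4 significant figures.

L₁/L₂ = 25.05

d₁ = 1/p₁ = 1/0.006686″ = 149.57 pc; d₂ = 1/p₂ = 1/0.04535″ = 22.051 pc.
M₁ = m₁ − 5 log₁₀ d₁ + 5 = 11.17 − 10.8742 + 5 = 5.2958.
M₂ = 10.51 − 6.7171 + 5 = 8.7929.
L₁/L₂ = 10^(0.4(M₂ − M₁)) = 10^(0.4 × 3.4971) = 10^1.39884 = 25.052.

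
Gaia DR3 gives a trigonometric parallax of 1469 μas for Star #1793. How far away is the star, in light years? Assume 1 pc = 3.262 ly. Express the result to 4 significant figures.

p = 1469 μas = 0.001469 arcsec.
d = 1/p = 1/0.001469 = 680.74 pc.
In light-years: 680.74 × 3.262 = 2220.6 ly.

2221 light years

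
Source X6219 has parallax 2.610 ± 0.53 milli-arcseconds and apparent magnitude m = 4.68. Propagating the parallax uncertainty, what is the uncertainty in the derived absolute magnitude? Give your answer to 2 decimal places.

σ_M = 0.44 mag

M = m − 5 log₁₀ d + 5 = m + 5 log₁₀ p + 5, so ∂M/∂p = 5/(p ln 10).
σ_M = (5/ln 10) · (σ_p/p) = 2.1715 × 0.53/2.610 = 2.1715 × 0.20307 = 0.44097.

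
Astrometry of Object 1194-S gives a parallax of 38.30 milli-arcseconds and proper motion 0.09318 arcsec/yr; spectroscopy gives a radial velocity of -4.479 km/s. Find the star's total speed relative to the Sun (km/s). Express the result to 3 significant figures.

12.4 km/s

d = 1/p = 1/0.03830″ = 26.11 pc.
v_t = 4.740 μ d = 4.740 × 0.09318 × 26.11 = 11.532 km/s.
v = √(v_r² + v_t²) = √((-4.479)² + 11.532²) = √153.048 = 12.371 km/s.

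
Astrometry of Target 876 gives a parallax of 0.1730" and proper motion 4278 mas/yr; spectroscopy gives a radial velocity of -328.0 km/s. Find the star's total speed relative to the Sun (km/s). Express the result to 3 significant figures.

348 km/s

d = 1/p = 1/0.1730″ = 5.7803 pc.
μ = 4278 mas/yr = 4.278 ″/yr.
v_t = 4.740 μ d = 4.740 × 4.278 × 5.7803 = 117.21 km/s.
v = √(v_r² + v_t²) = √((-328.0)² + 117.21²) = √121322 = 348.31 km/s.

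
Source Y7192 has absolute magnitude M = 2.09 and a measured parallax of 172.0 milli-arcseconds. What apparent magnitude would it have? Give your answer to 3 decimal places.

m = 0.912

d = 1/p = 1/0.1720″ = 5.814 pc.
m − M = 5 log₁₀ d − 5 = 5 log₁₀(5.814) − 5 = 3.8224 − 5 = -1.1776.
m = M + (m − M) = 2.09 + (-1.1776) = 0.912.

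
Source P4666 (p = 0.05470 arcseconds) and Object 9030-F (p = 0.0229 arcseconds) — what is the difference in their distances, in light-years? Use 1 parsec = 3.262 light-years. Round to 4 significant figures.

d_A = 1/0.05470″ = 18.282 pc; d_B = 1/0.02290″ = 43.668 pc.
|d_B − d_A| = |43.668 − 18.282| = 25.386 pc = 25.386 × 3.262 ly = 82.809 ly.

82.81 ly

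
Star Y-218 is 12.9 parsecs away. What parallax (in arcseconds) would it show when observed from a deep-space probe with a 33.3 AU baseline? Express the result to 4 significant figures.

2.581 arcsec

p (arcsec) = B (AU) / d (pc).
p = 33.3 / 12.9 = 2.5814 arcsec.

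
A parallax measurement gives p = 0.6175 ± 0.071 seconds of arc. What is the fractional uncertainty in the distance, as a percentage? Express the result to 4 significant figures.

11.50%

For d = 1/p, |σ_d/d| = |σ_p/p|.
σ_p/p = 0.071 / 0.6175 = 0.11498 = 11.498%.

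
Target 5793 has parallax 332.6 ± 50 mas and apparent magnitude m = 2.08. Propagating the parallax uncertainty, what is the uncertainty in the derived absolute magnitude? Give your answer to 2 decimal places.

σ_M = 0.33 mag

M = m − 5 log₁₀ d + 5 = m + 5 log₁₀ p + 5, so ∂M/∂p = 5/(p ln 10).
σ_M = (5/ln 10) · (σ_p/p) = 2.1715 × 50/332.6 = 2.1715 × 0.15033 = 0.32644.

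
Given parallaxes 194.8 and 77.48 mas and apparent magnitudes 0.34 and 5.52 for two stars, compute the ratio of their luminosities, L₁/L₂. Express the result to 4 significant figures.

L₁/L₂ = 18.67

d₁ = 1/p₁ = 1/0.1948″ = 5.1335 pc; d₂ = 1/p₂ = 1/0.07748″ = 12.907 pc.
M₁ = m₁ − 5 log₁₀ d₁ + 5 = 0.34 − 3.5521 + 5 = 1.7879.
M₂ = 5.52 − 5.5541 + 5 = 4.9659.
L₁/L₂ = 10^(0.4(M₂ − M₁)) = 10^(0.4 × 3.1780) = 10^1.27120 = 18.672.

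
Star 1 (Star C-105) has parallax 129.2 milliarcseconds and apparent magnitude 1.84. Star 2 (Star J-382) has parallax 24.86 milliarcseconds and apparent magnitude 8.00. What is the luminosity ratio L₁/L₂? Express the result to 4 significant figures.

d₁ = 1/p₁ = 1/0.1292″ = 7.7399 pc; d₂ = 1/p₂ = 1/0.02486″ = 40.225 pc.
M₁ = m₁ − 5 log₁₀ d₁ + 5 = 1.84 − 4.4437 + 5 = 2.3963.
M₂ = 8.00 − 8.0225 + 5 = 4.9775.
L₁/L₂ = 10^(0.4(M₂ − M₁)) = 10^(0.4 × 2.5812) = 10^1.03248 = 10.777.

L₁/L₂ = 10.78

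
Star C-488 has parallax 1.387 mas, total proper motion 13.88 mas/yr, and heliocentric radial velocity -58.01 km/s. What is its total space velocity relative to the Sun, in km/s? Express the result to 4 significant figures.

d = 1/p = 1/0.001387″ = 720.98 pc.
μ = 13.88 mas/yr = 0.01388 ″/yr.
v_t = 4.740 μ d = 4.740 × 0.01388 × 720.98 = 47.434 km/s.
v = √(v_r² + v_t²) = √((-58.01)² + 47.434²) = √5615.14 = 74.934 km/s.

74.93 km/s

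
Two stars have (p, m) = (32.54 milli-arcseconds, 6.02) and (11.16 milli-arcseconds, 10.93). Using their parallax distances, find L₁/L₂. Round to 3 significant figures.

d₁ = 1/p₁ = 1/0.03254″ = 30.731 pc; d₂ = 1/p₂ = 1/0.01116″ = 89.606 pc.
M₁ = m₁ − 5 log₁₀ d₁ + 5 = 6.02 − 7.4379 + 5 = 3.5821.
M₂ = 10.93 − 9.7617 + 5 = 6.1683.
L₁/L₂ = 10^(0.4(M₂ − M₁)) = 10^(0.4 × 2.5862) = 10^1.03448 = 10.826.

L₁/L₂ = 10.8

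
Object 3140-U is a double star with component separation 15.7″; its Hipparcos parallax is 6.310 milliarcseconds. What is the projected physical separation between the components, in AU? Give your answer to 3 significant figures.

d = 1/p = 1/0.006310″ = 158.48 pc.
At distance d (pc), an angle of θ arcsec spans θ·d AU: s = 15.7 × 158.48 = 2488.1 AU.

2490 AU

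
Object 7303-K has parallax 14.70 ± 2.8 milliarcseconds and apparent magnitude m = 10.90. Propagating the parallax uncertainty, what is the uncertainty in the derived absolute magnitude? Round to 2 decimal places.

σ_M = 0.41 mag

M = m − 5 log₁₀ d + 5 = m + 5 log₁₀ p + 5, so ∂M/∂p = 5/(p ln 10).
σ_M = (5/ln 10) · (σ_p/p) = 2.1715 × 2.8/14.70 = 2.1715 × 0.19048 = 0.41363.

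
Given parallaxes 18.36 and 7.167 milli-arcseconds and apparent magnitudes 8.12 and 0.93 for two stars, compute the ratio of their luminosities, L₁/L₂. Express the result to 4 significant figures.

L₁/L₂ = 0.0002027

d₁ = 1/p₁ = 1/0.01836″ = 54.466 pc; d₂ = 1/p₂ = 1/0.007167″ = 139.53 pc.
M₁ = m₁ − 5 log₁₀ d₁ + 5 = 8.12 − 8.6806 + 5 = 4.4394.
M₂ = 0.93 − 10.7233 + 5 = -4.7933.
L₁/L₂ = 10^(0.4(M₂ − M₁)) = 10^(0.4 × (-9.2327)) = 10^(-3.69308) = 0.00020273.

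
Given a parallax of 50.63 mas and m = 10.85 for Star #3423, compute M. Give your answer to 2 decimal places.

M = 9.37

d = 1/p = 1/0.05063″ = 19.751 pc.
m − M = 5 log₁₀(19.751) − 5 = 6.4779 − 5 = 1.4779.
M = m − (m − M) = 10.85 − 1.4779 = 9.37.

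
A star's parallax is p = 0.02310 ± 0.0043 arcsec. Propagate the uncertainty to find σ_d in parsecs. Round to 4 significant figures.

8.058 pc

d = 1/p, so σ_d = σ_p / p².
σ_d = 0.00430 / (0.02310)² = 0.00430 / 0.00053361 = 8.0583 pc.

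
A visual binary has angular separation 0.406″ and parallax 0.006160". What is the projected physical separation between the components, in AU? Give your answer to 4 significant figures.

65.91 AU

d = 1/p = 1/0.006160″ = 162.34 pc.
At distance d (pc), an angle of θ arcsec spans θ·d AU: s = 0.406 × 162.34 = 65.91 AU.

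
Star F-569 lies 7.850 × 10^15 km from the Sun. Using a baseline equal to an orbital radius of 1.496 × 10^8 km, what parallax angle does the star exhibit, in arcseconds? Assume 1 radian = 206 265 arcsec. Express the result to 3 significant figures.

θ ≈ B/d = (1.496 × 10^8) / (7.850 × 10^15) = 1.9057 × 10^-8 rad.
In arcseconds: 1.9057 × 10^-8 × 206265 = 0.0039308″.

0.00393 arcsec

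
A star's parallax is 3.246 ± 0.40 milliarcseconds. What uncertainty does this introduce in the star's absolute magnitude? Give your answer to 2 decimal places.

σ_M = 0.27 mag

M = m − 5 log₁₀ d + 5 = m + 5 log₁₀ p + 5, so ∂M/∂p = 5/(p ln 10).
σ_M = (5/ln 10) · (σ_p/p) = 2.1715 × 0.40/3.246 = 2.1715 × 0.12323 = 0.26759.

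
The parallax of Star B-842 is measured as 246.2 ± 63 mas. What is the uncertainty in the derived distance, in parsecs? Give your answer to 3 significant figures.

d = 1/p, so σ_d = σ_p / p².
σ_d = 0.0630 / (0.2462)² = 0.0630 / 0.060614 = 1.0394 pc.

1.04 pc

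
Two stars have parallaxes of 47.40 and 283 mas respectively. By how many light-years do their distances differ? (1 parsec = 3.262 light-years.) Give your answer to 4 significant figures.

d_A = 1/0.04740″ = 21.097 pc; d_B = 1/0.2830″ = 3.5336 pc.
|d_B − d_A| = |3.5336 − 21.097| = 17.563 pc = 17.563 × 3.262 ly = 57.291 ly.

57.29 ly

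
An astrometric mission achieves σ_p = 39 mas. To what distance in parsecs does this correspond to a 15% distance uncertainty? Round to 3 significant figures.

σ_d/d = σ_p/p, so the condition is σ_p/p ≤ 0.15, i.e. p ≥ σ_p/0.15.
p_min = 39/0.15 = 260 mas = 0.26 arcsec.
d_max = 1/p_min = 1/0.26 = 3.8462 pc.

3.85 pc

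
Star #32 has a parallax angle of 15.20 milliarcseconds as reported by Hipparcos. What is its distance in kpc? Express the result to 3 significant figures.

0.0658 kpc

p = 15.20 milliarcseconds = 0.01520 arcsec.
d = 1/p = 1/0.01520 = 65.789 pc.
= 0.065789 kpc.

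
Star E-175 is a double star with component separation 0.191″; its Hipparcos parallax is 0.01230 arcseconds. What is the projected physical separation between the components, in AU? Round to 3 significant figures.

15.5 AU

d = 1/p = 1/0.01230″ = 81.301 pc.
At distance d (pc), an angle of θ arcsec spans θ·d AU: s = 0.191 × 81.301 = 15.528 AU.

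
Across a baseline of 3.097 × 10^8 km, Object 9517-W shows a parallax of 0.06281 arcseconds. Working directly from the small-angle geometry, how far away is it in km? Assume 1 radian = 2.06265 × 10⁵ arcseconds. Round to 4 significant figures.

1.017 × 10^15 km

θ = 0.06281″ = 0.06281/206265 = 3.0451 × 10^-7 rad.
d = B/θ = (3.097 × 10^8) / (3.0451 × 10^-7) = 1.0170 × 10^15 km.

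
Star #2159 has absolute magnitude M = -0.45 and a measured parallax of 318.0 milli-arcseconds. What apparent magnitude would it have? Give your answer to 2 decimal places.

m = -2.96

d = 1/p = 1/0.3180″ = 3.1447 pc.
m − M = 5 log₁₀ d − 5 = 5 log₁₀(3.1447) − 5 = 2.4879 − 5 = -2.5121.
m = M + (m − M) = -0.45 + (-2.5121) = -2.96.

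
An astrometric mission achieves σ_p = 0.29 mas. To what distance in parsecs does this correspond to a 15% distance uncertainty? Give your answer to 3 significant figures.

σ_d/d = σ_p/p, so the condition is σ_p/p ≤ 0.15, i.e. p ≥ σ_p/0.15.
p_min = 0.29/0.15 = 1.9333 mas = 0.0019333 arcsec.
d_max = 1/p_min = 1/0.0019333 = 517.25 pc.

517 pc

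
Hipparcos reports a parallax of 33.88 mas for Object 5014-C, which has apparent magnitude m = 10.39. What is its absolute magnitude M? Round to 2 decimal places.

d = 1/p = 1/0.03388″ = 29.516 pc.
m − M = 5 log₁₀(29.516) − 5 = 7.3503 − 5 = 2.3503.
M = m − (m − M) = 10.39 − 2.3503 = 8.04.

M = 8.04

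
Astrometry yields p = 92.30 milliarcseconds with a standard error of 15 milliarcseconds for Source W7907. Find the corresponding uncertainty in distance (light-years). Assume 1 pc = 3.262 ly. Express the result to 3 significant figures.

5.74 ly

d = 1/p, so σ_d = σ_p / p².
σ_d = 0.0150 / (0.09230)² = 0.0150 / 0.0085193 = 1.7607 pc = 1.7607 × 3.262 ly = 5.7434 ly.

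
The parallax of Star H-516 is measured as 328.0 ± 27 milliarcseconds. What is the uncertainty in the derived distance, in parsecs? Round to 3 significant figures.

d = 1/p, so σ_d = σ_p / p².
σ_d = 0.0270 / (0.3280)² = 0.0270 / 0.10758 = 0.25098 pc.

0.251 pc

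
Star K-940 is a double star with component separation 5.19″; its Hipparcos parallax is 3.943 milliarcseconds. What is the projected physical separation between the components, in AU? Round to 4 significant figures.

1316 AU

d = 1/p = 1/0.003943″ = 253.61 pc.
At distance d (pc), an angle of θ arcsec spans θ·d AU: s = 5.19 × 253.61 = 1316.2 AU.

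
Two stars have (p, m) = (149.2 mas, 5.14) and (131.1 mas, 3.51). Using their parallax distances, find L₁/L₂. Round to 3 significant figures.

d₁ = 1/p₁ = 1/0.1492″ = 6.7024 pc; d₂ = 1/p₂ = 1/0.1311″ = 7.6278 pc.
M₁ = m₁ − 5 log₁₀ d₁ + 5 = 5.14 − 4.1312 + 5 = 6.0088.
M₂ = 3.51 − 4.4120 + 5 = 4.0980.
L₁/L₂ = 10^(0.4(M₂ − M₁)) = 10^(0.4 × (-1.9108)) = 10^(-0.76432) = 0.17206.

L₁/L₂ = 0.172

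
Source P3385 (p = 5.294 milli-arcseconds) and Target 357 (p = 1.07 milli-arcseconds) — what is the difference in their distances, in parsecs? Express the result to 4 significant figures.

745.7 pc

d_A = 1/0.005294″ = 188.89 pc; d_B = 1/0.001070″ = 934.58 pc.
|d_B − d_A| = |934.58 − 188.89| = 745.69 pc.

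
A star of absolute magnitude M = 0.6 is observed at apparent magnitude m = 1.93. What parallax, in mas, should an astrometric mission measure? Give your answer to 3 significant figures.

m − M = 1.93 − 0.6 = 1.33.
d = 10^((m−M)/5 + 1) = 10^1.266 = 18.45 pc.
p = 1/d = 1/18.45 = 0.054201 arcsec = 54.201 mas.

54.2 mas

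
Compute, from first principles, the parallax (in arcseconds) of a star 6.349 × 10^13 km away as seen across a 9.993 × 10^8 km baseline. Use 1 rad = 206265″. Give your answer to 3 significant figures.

θ ≈ B/d = (9.993 × 10^8) / (6.349 × 10^13) = 1.5739 × 10^-5 rad.
In arcseconds: 1.5739 × 10^-5 × 206265 = 3.2464″.

3.25 arcsec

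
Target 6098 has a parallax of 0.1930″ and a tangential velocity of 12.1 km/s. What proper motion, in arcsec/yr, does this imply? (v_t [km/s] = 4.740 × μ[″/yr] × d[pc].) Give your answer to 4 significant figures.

0.4927 arcsec/yr

d = 1/p = 1/0.1930″ = 5.1813 pc.
μ = v_t / (4.74 d) = 12.1 / (4.74 × 5.1813) = 12.1 / 24.559 = 0.49269 ″/yr.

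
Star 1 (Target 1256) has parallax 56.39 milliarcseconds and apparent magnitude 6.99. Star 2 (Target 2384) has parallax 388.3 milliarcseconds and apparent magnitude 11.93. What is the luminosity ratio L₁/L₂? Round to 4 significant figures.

L₁/L₂ = 4487

d₁ = 1/p₁ = 1/0.05639″ = 17.734 pc; d₂ = 1/p₂ = 1/0.3883″ = 2.5753 pc.
M₁ = m₁ − 5 log₁₀ d₁ + 5 = 6.99 − 6.2440 + 5 = 5.7460.
M₂ = 11.93 − 2.0541 + 5 = 14.8759.
L₁/L₂ = 10^(0.4(M₂ − M₁)) = 10^(0.4 × 9.1299) = 10^3.65196 = 4487.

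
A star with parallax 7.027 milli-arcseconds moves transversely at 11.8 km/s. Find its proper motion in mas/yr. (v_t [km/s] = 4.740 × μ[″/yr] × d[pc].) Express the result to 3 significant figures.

d = 1/p = 1/0.007027″ = 142.31 pc.
μ = v_t / (4.74 d) = 11.8 / (4.74 × 142.31) = 11.8 / 674.55 = 0.017493 ″/yr = 17.493 mas/yr.

17.5 mas/yr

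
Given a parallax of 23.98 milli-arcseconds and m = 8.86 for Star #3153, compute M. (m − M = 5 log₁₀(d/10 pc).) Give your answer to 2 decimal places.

d = 1/p = 1/0.02398″ = 41.701 pc.
m − M = 5 log₁₀(41.701) − 5 = 8.1007 − 5 = 3.1007.
M = m − (m − M) = 8.86 − 3.1007 = 5.76.

M = 5.76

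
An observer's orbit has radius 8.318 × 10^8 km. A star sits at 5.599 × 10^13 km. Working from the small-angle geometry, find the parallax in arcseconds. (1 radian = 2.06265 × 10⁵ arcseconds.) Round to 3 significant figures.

3.06 arcsec

θ ≈ B/d = (8.318 × 10^8) / (5.599 × 10^13) = 1.4856 × 10^-5 rad.
In arcseconds: 1.4856 × 10^-5 × 206265 = 3.0643″.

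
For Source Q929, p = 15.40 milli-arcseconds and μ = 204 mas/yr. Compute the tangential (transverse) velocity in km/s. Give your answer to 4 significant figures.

d = 1/p = 1/0.01540″ = 64.935 pc.
μ = 204 mas/yr = 0.204 ″/yr.
v_t = 4.74 × μ × d = 4.74 × 0.204 × 64.935 = 62.79 km/s.

62.79 km/s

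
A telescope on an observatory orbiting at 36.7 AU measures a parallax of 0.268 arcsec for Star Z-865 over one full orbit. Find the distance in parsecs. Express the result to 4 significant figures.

With baseline B (in AU) and parallax p (in arcsec), d = B/p parsecs.
d = 36.7 / 0.268 = 136.94 pc.

136.9 pc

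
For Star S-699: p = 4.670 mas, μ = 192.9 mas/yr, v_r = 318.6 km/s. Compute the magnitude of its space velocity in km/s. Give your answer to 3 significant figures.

374 km/s

d = 1/p = 1/0.004670″ = 214.13 pc.
μ = 192.9 mas/yr = 0.1929 ″/yr.
v_t = 4.740 μ d = 4.740 × 0.1929 × 214.13 = 195.79 km/s.
v = √(v_r² + v_t²) = √(318.6² + 195.79²) = √139840 = 373.95 km/s.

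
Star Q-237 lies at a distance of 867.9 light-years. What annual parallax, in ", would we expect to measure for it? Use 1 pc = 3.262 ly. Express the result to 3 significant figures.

d = 867.9 ly ÷ 3.262 = 266.06 pc.
p = 1/d = 1/266.06 = 0.0037586 arcsec.

0.00376 "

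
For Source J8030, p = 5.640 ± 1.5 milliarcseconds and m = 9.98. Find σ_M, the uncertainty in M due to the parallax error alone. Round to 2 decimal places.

M = m − 5 log₁₀ d + 5 = m + 5 log₁₀ p + 5, so ∂M/∂p = 5/(p ln 10).
σ_M = (5/ln 10) · (σ_p/p) = 2.1715 × 1.5/5.640 = 2.1715 × 0.26596 = 0.57753.

σ_M = 0.58 mag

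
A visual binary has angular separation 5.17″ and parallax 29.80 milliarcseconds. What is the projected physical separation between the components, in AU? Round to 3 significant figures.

173 AU

d = 1/p = 1/0.02980″ = 33.557 pc.
At distance d (pc), an angle of θ arcsec spans θ·d AU: s = 5.17 × 33.557 = 173.49 AU.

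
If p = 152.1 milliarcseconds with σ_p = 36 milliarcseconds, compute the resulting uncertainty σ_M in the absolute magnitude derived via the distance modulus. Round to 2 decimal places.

σ_M = 0.51 mag

M = m − 5 log₁₀ d + 5 = m + 5 log₁₀ p + 5, so ∂M/∂p = 5/(p ln 10).
σ_M = (5/ln 10) · (σ_p/p) = 2.1715 × 36/152.1 = 2.1715 × 0.23669 = 0.51397.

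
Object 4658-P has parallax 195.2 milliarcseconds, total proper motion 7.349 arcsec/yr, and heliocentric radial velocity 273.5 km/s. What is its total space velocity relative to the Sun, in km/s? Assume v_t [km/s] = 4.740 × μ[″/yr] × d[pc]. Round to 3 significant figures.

d = 1/p = 1/0.1952″ = 5.123 pc.
v_t = 4.740 μ d = 4.740 × 7.349 × 5.123 = 178.46 km/s.
v = √(v_r² + v_t²) = √(273.5² + 178.46²) = √106650 = 326.57 km/s.

327 km/s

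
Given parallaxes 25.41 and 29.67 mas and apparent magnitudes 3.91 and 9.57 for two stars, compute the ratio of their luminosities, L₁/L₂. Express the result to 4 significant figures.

L₁/L₂ = 250.4

d₁ = 1/p₁ = 1/0.02541″ = 39.355 pc; d₂ = 1/p₂ = 1/0.02967″ = 33.704 pc.
M₁ = m₁ − 5 log₁₀ d₁ + 5 = 3.91 − 7.9750 + 5 = 0.9350.
M₂ = 9.57 − 7.6384 + 5 = 6.9316.
L₁/L₂ = 10^(0.4(M₂ − M₁)) = 10^(0.4 × 5.9966) = 10^2.39864 = 250.4.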